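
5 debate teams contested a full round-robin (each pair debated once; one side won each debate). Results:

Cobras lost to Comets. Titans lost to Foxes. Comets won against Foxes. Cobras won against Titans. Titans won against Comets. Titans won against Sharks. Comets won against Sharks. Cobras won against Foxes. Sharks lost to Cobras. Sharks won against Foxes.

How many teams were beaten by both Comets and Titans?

1

Comets beat: Foxes, Cobras, Sharks.
Titans beat: Comets, Sharks.
Both beat: Sharks — 1.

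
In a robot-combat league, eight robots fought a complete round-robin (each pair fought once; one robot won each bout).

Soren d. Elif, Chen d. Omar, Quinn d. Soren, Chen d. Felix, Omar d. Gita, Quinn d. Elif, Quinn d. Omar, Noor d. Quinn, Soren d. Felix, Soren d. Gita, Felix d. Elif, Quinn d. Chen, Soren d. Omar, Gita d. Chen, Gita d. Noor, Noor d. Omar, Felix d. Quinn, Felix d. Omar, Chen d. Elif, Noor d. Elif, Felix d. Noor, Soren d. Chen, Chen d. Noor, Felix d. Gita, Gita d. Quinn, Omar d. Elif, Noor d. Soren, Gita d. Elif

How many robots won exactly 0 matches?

Win totals: Quinn 4, Felix 5, Soren 5, Omar 2, Chen 4, Noor 4, Elif 0, Gita 4.
Exactly 0: Elif — 1 robot.

1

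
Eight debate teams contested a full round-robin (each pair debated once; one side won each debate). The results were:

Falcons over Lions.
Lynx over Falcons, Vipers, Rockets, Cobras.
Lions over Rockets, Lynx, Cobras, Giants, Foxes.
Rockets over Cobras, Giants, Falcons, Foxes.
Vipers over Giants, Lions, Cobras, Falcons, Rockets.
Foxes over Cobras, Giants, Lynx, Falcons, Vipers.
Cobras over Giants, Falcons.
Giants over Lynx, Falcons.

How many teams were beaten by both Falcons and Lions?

Falcons beat: Lions.
Lions beat: Lynx, Cobras, Giants, Rockets, Foxes.
No one was beaten by both.

0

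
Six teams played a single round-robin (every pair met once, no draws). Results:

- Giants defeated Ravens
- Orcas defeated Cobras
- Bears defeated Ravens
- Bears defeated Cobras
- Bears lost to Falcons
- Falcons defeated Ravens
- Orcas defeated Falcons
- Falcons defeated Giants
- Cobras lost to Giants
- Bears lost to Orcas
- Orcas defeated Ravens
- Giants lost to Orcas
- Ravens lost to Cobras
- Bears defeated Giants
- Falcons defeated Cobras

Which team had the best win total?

Win totals: Cobras 1, Falcons 4, Orcas 5, Ravens 0, Bears 3, Giants 2.
Orcas leads with 5 wins (next highest: 4).

Orcas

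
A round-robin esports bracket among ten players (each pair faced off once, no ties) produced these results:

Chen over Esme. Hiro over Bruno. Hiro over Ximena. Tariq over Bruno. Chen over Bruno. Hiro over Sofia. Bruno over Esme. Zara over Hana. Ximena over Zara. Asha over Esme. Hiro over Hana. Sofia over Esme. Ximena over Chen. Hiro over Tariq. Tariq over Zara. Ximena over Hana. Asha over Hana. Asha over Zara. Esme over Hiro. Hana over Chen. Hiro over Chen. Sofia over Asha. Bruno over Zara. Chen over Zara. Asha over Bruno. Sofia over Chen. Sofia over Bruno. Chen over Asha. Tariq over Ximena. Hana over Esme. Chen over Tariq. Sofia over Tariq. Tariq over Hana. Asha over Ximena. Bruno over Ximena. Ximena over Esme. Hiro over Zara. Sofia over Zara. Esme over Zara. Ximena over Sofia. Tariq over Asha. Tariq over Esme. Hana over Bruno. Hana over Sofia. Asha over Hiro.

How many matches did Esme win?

Esme's results: beat Zara, Hiro; lost to Ximena, Tariq, Bruno, Asha, Hana, Chen, Sofia.
That is 2 wins.

2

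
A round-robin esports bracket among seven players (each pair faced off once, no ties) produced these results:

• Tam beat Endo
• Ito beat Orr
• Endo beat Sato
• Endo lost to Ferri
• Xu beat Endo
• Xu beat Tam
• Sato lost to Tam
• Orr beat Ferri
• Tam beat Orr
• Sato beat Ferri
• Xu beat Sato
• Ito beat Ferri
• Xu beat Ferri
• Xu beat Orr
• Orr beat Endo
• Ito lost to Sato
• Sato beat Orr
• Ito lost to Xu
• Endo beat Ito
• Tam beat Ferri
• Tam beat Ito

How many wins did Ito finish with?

Ito's results: beat Orr, Ferri; lost to Endo, Tam, Sato, Xu.
That is 2 wins.

2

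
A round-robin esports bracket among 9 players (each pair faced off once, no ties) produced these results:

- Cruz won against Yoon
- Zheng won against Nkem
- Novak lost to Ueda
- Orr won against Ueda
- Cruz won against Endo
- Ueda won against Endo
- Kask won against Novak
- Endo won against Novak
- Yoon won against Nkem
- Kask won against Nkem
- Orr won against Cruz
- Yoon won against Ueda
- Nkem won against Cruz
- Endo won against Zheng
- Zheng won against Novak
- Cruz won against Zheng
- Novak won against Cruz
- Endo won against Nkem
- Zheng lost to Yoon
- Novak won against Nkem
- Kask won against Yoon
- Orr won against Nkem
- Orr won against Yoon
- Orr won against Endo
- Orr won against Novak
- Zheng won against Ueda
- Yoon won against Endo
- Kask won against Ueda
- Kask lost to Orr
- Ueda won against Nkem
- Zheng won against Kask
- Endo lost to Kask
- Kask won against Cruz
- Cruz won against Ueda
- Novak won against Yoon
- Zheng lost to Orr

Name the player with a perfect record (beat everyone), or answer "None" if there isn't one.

Orr

Orr has 8 wins out of 8 opponents — a perfect record.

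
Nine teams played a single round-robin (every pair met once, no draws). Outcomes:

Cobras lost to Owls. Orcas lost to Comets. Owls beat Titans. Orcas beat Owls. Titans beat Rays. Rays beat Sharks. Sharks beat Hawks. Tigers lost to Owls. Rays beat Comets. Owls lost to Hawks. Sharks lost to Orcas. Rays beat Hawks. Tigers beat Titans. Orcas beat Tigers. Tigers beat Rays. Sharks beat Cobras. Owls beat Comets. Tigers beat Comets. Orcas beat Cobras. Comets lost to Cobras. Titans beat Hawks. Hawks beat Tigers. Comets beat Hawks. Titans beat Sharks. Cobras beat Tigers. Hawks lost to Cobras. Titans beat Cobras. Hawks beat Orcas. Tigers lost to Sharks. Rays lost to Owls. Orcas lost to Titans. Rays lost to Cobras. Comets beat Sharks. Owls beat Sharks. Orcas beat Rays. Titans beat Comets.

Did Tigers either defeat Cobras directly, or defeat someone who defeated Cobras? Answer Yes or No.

Tigers did not beat Cobras directly.
Tigers beat Comets, Titans, Rays. Of those, Titans beat Cobras.

Yes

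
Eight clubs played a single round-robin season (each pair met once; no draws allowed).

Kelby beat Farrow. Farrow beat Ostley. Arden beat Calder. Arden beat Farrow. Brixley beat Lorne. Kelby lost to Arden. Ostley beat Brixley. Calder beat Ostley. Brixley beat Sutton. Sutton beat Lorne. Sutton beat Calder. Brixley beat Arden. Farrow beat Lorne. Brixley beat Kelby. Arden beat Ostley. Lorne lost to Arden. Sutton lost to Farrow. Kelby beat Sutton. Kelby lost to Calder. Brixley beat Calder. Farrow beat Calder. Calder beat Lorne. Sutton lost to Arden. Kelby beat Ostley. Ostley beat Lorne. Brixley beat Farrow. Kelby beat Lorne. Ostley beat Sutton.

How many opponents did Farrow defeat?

4

Farrow's results: beat Lorne, Ostley, Calder, Sutton; lost to Kelby, Brixley, Arden.
That is 4 wins.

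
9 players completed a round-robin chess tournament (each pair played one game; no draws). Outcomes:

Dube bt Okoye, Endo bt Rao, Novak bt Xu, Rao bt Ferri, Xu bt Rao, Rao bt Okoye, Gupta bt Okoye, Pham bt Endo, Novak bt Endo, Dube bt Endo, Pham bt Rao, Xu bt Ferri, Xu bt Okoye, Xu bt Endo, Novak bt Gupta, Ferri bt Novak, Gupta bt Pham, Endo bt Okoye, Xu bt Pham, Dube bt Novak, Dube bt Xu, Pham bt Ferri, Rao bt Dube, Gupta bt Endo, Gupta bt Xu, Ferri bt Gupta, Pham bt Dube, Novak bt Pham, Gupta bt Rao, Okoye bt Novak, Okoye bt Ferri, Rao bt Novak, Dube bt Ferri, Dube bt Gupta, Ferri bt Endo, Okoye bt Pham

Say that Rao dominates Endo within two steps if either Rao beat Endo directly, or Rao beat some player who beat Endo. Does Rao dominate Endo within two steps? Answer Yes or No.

Yes

Rao did not beat Endo directly.
Rao beat Okoye, Novak, Ferri, Dube. Of those, Novak beat Endo.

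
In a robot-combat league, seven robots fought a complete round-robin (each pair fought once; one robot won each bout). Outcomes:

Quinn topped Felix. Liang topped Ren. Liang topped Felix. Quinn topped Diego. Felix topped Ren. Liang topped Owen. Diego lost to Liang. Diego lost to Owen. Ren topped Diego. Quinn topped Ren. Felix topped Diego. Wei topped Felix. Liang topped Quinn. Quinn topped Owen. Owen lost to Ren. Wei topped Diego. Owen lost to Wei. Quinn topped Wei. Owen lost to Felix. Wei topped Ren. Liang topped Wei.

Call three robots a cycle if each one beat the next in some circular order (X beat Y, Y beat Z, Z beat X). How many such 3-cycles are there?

Win totals: Ren 2, Quinn 5, Owen 1, Diego 0, Felix 3, Liang 6, Wei 4.
A robot with w wins dominates both others in C(w,2) triples; summing gives 1 + 10 + 0 + 0 + 3 + 15 + 6 = 35 transitive triples.
Total triples C(7,3) = 35, so cyclic triples = 35 − 35 = 0.

0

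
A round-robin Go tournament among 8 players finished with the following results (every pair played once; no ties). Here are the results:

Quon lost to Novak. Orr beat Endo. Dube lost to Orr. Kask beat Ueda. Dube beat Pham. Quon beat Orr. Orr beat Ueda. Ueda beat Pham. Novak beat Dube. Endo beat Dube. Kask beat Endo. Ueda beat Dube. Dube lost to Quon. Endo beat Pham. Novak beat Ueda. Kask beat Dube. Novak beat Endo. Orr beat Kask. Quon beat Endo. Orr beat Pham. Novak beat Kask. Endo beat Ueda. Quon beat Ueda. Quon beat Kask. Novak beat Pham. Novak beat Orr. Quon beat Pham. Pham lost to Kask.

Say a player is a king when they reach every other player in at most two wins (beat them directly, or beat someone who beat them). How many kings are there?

Quon cannot reach Novak in two steps.
Dube cannot reach Quon, Endo, Ueda, Orr, Kask, Novak in two steps.
Pham cannot reach Quon, Dube, Endo, Ueda, Orr, Kask, Novak in two steps.
Endo cannot reach Quon, Orr, Kask, Novak in two steps.
Ueda cannot reach Quon, Endo, Orr, Kask, Novak in two steps.
Orr cannot reach Quon, Novak in two steps.
Kask cannot reach Quon, Orr, Novak in two steps.
Novak reaches everyone (king).
Kings: Novak — 1.

1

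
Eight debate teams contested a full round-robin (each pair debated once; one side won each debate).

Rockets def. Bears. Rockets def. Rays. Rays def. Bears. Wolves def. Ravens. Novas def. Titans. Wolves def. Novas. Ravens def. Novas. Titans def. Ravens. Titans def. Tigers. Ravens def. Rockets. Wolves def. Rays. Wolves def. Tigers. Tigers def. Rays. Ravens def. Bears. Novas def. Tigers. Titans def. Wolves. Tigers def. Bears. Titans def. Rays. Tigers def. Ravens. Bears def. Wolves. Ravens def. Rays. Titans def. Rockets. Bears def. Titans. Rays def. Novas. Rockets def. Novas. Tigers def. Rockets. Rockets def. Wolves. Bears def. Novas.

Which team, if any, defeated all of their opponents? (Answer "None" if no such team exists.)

None

Highest win total is Titans with 5 (out of 7 possible).
Titans lost to Novas, Bears, so no team went undefeated.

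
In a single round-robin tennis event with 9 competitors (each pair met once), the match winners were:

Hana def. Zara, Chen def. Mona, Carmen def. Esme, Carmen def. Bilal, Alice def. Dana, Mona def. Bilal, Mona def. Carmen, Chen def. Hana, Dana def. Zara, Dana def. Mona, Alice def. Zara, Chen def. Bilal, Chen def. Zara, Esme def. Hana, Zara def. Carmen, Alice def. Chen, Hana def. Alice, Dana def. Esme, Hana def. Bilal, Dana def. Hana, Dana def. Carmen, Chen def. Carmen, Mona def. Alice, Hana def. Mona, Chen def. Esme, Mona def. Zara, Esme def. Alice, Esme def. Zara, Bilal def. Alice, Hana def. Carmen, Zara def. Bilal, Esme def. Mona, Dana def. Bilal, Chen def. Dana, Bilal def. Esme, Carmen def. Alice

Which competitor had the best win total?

Win totals: Alice 3, Esme 4, Carmen 3, Mona 4, Zara 2, Dana 6, Bilal 2, Chen 7, Hana 5.
Chen leads with 7 wins (next highest: 6).

Chen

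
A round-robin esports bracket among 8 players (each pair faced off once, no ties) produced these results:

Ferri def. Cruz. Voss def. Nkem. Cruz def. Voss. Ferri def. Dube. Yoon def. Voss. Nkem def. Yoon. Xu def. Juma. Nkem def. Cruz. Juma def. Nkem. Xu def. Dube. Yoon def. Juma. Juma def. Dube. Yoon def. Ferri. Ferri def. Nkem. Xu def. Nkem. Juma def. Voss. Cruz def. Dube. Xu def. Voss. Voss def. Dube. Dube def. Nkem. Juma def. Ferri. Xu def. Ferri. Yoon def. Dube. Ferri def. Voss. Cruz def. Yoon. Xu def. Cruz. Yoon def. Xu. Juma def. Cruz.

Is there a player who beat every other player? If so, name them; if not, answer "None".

Highest win total is Xu with 6 (out of 7 possible).
Xu lost to Yoon, so no player went undefeated.

None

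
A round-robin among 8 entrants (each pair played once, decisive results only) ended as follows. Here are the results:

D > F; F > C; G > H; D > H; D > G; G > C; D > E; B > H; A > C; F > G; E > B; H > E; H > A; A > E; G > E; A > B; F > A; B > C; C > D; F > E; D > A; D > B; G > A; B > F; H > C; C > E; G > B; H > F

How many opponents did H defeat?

4

H's results: beat A, C, E, F; lost to B, D, G.
That is 4 wins.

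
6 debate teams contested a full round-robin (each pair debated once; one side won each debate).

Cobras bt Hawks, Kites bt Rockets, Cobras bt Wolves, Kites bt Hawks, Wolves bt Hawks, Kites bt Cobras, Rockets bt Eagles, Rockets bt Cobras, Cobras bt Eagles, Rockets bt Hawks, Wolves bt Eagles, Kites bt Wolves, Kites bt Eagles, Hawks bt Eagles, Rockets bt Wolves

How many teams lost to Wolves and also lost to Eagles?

0

Wolves beat: Hawks, Eagles.
Eagles beat: no one.
No one was beaten by both.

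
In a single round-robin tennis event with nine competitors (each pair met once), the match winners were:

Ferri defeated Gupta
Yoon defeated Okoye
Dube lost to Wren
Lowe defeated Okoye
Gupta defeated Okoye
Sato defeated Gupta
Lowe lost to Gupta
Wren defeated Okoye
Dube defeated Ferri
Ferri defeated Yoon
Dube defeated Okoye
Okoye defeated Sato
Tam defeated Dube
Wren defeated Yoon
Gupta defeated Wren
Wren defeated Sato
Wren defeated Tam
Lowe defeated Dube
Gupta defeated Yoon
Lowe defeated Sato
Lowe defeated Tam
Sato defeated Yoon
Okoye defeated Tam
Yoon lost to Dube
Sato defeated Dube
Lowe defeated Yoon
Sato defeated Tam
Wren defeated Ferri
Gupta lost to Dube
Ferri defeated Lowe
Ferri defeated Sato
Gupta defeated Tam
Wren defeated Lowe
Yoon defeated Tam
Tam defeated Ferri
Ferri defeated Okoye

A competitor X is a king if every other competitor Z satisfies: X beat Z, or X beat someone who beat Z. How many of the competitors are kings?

Sato reaches everyone (king).
Gupta reaches everyone (king).
Ferri reaches everyone (king).
Tam cannot reach Wren in two steps.
Wren reaches everyone (king).
Lowe cannot reach Wren in two steps.
Dube reaches everyone (king).
Okoye cannot reach Wren, Lowe in two steps.
Yoon cannot reach Gupta, Wren, Lowe in two steps.
Kings: Sato, Gupta, Ferri, Wren, Dube — 5.

5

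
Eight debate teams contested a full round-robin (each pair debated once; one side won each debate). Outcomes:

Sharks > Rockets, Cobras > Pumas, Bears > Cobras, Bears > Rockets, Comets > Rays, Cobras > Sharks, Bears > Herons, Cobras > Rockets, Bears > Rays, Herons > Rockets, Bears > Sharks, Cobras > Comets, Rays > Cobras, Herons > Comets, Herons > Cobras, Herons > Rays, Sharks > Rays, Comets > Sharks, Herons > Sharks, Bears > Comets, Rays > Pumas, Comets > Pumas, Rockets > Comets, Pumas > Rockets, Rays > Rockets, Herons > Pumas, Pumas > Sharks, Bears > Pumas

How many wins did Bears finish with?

Bears' results: beat Pumas, Comets, Rockets, Herons, Sharks, Cobras, Rays; lost to no one.
That is 7 wins.

7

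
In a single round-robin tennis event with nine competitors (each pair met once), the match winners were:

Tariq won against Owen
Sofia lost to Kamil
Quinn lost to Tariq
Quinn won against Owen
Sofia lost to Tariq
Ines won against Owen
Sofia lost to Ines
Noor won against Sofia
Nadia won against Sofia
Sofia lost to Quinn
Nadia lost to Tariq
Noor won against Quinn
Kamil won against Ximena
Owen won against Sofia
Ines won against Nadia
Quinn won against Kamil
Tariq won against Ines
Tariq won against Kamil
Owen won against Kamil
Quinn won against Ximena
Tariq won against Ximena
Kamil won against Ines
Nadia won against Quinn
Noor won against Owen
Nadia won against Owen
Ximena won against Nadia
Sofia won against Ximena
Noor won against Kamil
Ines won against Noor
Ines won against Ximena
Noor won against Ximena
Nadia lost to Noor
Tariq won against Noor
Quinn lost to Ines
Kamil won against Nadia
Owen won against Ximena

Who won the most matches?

Tariq

Win totals: Tariq 8, Owen 3, Nadia 3, Quinn 4, Sofia 1, Kamil 4, Ines 6, Ximena 1, Noor 6.
Tariq leads with 8 wins (next highest: 6).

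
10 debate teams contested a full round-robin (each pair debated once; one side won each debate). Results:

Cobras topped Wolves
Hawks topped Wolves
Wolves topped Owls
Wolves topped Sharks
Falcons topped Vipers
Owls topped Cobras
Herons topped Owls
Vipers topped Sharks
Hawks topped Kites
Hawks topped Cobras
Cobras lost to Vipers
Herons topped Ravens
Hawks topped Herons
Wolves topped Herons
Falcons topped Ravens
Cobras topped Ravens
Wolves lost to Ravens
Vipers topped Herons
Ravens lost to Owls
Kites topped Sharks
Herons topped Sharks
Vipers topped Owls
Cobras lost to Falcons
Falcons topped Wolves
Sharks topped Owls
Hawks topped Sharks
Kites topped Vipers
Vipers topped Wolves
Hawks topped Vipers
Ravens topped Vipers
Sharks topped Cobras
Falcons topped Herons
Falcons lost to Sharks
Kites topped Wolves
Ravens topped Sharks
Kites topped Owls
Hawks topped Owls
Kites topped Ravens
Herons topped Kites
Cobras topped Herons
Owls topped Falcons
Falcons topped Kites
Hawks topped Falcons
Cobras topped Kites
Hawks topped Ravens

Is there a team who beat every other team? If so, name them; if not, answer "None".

Hawks

Hawks has 9 wins out of 9 opponents — a perfect record.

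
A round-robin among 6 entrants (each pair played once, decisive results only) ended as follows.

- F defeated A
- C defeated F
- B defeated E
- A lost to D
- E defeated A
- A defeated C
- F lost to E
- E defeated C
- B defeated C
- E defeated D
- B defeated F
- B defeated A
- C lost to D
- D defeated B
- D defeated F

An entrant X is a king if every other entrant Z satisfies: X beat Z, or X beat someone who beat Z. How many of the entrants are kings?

3

A cannot reach B, D, E in two steps.
B reaches everyone (king).
C cannot reach B, D, E in two steps.
D reaches everyone (king).
E reaches everyone (king).
F cannot reach B, D, E in two steps.
Kings: B, D, E — 3.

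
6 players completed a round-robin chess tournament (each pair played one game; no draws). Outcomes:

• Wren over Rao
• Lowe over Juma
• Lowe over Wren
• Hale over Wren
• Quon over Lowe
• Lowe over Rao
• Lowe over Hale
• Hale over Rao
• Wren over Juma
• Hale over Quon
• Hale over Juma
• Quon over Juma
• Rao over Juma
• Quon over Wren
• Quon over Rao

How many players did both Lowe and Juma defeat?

Lowe beat: Juma, Hale, Wren, Rao.
Juma beat: no one.
No one was beaten by both.

0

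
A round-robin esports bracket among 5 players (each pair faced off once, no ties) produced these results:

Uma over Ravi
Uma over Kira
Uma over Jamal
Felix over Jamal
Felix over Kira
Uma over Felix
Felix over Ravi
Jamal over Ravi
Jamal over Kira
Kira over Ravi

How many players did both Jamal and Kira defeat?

1

Jamal beat: Ravi, Kira.
Kira beat: Ravi.
Both beat: Ravi — 1.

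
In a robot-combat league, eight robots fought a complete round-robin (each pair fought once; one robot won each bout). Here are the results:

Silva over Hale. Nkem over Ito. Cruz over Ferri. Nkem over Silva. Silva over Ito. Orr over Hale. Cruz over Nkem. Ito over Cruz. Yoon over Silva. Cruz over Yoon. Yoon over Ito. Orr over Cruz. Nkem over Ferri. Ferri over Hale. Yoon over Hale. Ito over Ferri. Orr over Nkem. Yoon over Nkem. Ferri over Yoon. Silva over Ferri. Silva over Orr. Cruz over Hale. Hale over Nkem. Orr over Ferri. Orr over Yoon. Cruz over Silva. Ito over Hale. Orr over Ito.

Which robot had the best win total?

Win totals: Cruz 5, Yoon 4, Ferri 2, Nkem 3, Ito 3, Hale 1, Orr 6, Silva 4.
Orr leads with 6 wins (next highest: 5).

Orr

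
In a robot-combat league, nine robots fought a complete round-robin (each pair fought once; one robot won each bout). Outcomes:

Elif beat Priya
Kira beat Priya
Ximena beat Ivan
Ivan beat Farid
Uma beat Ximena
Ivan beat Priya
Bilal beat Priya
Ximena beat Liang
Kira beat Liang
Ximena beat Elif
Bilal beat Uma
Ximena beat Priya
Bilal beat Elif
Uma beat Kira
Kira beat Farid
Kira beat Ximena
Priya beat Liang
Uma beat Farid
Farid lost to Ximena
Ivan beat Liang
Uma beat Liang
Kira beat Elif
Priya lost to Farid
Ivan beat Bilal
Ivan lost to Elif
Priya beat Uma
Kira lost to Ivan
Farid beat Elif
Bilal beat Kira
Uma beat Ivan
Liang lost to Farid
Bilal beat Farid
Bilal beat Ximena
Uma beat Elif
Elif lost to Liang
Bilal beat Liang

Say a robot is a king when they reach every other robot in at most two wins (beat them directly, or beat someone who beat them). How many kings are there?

4

Kira cannot reach Bilal in two steps.
Elif cannot reach Ximena in two steps.
Ivan reaches everyone (king).
Farid cannot reach Kira, Bilal, Ximena in two steps.
Uma reaches everyone (king).
Priya cannot reach Bilal in two steps.
Liang cannot reach Kira, Farid, Uma, Bilal, Ximena in two steps.
Bilal reaches everyone (king).
Ximena reaches everyone (king).
Kings: Ivan, Uma, Bilal, Ximena — 4.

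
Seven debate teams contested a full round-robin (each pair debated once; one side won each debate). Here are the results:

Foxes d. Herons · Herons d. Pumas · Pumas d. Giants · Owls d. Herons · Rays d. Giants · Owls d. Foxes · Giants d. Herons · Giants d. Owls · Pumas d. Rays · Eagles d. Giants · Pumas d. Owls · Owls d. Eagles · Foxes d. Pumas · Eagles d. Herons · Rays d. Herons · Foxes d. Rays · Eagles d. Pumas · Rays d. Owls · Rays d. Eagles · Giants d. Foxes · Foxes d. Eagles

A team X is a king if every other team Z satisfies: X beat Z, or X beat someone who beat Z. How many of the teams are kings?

Herons cannot reach Foxes, Eagles in two steps.
Giants reaches everyone (king).
Pumas reaches everyone (king).
Foxes reaches everyone (king).
Rays reaches everyone (king).
Eagles reaches everyone (king).
Owls reaches everyone (king).
Kings: Giants, Pumas, Foxes, Rays, Eagles, Owls — 6.

6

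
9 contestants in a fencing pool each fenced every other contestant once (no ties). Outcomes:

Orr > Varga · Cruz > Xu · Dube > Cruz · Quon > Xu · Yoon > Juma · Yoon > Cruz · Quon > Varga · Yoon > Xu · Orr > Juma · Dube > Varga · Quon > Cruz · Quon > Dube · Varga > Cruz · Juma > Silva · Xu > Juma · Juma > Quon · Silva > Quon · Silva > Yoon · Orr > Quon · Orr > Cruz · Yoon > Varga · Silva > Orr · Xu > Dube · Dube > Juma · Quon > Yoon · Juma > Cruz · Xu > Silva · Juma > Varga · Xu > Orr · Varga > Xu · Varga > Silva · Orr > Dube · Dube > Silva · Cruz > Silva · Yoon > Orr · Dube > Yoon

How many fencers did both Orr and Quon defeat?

Orr beat: Quon, Dube, Varga, Juma, Cruz.
Quon beat: Yoon, Xu, Dube, Varga, Cruz.
Both beat: Dube, Varga, Cruz — 3.

3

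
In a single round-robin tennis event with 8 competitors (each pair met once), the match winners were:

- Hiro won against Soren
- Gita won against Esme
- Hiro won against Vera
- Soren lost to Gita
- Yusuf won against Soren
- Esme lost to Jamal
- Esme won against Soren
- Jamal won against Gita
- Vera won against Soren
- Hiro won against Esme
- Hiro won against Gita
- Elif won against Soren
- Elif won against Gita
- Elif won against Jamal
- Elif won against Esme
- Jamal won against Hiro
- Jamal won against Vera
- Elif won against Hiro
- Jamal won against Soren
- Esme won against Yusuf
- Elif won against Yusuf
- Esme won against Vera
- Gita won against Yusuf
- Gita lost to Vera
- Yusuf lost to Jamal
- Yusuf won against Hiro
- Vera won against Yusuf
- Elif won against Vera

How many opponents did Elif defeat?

Elif's results: beat Gita, Esme, Hiro, Yusuf, Jamal, Vera, Soren; lost to no one.
That is 7 wins.

7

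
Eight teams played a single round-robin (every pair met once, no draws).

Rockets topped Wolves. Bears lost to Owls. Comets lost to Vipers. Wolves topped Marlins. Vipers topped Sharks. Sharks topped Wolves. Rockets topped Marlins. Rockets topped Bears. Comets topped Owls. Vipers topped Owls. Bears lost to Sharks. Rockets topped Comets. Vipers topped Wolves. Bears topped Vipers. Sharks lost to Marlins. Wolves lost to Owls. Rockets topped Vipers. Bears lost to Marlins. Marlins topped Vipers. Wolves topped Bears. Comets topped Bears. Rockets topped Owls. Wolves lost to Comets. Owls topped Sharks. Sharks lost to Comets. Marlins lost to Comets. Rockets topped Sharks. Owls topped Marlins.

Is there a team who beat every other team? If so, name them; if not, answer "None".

Rockets

Rockets has 7 wins out of 7 opponents — a perfect record.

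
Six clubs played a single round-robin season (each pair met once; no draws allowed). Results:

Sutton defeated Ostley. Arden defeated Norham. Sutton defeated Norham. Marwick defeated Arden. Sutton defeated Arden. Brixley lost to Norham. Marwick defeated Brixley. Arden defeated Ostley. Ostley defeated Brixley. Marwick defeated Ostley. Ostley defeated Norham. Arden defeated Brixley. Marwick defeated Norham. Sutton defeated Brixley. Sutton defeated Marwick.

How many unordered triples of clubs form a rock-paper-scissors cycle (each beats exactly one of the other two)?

Of the C(6,3) = 20 triples, the cyclic ones are: none.
That is 0.

0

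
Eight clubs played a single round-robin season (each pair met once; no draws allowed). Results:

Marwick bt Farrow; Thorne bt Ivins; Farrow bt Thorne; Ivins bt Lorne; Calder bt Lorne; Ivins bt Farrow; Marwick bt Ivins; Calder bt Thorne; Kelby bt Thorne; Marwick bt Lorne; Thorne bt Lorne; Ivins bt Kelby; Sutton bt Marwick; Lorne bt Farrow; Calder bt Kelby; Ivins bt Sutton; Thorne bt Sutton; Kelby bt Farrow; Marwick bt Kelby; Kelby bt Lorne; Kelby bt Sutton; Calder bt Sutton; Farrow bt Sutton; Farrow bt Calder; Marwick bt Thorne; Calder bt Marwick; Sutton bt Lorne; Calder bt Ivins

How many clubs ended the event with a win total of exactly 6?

1

Win totals: Kelby 4, Sutton 2, Calder 6, Thorne 3, Lorne 1, Marwick 5, Farrow 3, Ivins 4.
Exactly 6: Calder — 1 club.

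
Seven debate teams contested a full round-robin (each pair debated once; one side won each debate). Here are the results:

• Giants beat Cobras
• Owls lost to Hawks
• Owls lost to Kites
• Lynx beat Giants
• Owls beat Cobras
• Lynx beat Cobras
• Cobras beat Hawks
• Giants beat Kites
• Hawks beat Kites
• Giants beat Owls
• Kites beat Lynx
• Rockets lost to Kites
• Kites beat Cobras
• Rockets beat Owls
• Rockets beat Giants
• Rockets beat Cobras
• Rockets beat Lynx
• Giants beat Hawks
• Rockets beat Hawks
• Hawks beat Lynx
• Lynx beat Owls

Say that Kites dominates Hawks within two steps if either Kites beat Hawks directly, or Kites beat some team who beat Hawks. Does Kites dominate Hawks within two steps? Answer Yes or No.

Kites did not beat Hawks directly.
Kites beat Rockets, Owls, Lynx, Cobras. Of those, Rockets beat Hawks.

Yes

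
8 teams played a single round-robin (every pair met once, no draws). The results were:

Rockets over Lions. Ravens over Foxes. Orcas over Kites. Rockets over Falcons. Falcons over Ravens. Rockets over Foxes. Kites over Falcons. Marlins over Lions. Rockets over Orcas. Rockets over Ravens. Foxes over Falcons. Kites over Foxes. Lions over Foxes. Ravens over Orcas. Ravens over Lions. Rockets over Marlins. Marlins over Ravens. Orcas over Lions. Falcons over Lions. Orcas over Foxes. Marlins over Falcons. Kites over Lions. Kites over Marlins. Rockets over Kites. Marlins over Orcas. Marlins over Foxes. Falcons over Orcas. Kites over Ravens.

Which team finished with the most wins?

Win totals: Foxes 1, Marlins 5, Kites 5, Ravens 3, Orcas 3, Lions 1, Falcons 3, Rockets 7.
Rockets leads with 7 wins (next highest: 5).

Rockets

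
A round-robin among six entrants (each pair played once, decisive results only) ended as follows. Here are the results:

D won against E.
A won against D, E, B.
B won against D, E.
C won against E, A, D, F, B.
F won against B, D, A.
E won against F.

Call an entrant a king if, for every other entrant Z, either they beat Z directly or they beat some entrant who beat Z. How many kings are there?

1

A cannot reach C in two steps.
B cannot reach A, C in two steps.
C reaches everyone (king).
D cannot reach A, B, C in two steps.
E cannot reach C in two steps.
F cannot reach C in two steps.
Kings: C — 1.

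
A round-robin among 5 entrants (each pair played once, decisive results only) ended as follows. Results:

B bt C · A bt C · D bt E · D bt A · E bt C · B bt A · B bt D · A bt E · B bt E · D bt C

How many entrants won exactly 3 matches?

1

Win totals: A 2, B 4, C 0, D 3, E 1.
Exactly 3: D — 1 entrant.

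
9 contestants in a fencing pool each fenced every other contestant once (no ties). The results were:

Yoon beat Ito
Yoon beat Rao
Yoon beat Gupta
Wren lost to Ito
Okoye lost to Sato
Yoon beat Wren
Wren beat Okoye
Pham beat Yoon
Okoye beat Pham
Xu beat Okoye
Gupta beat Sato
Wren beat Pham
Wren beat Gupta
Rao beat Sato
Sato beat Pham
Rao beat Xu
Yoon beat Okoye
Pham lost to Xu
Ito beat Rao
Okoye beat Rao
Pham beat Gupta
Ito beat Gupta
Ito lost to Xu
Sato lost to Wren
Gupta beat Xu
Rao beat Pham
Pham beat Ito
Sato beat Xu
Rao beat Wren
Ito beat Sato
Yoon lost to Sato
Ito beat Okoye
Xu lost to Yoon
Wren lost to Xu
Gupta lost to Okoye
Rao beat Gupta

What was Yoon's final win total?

6

Yoon's results: beat Gupta, Xu, Wren, Ito, Okoye, Rao; lost to Sato, Pham.
That is 6 wins.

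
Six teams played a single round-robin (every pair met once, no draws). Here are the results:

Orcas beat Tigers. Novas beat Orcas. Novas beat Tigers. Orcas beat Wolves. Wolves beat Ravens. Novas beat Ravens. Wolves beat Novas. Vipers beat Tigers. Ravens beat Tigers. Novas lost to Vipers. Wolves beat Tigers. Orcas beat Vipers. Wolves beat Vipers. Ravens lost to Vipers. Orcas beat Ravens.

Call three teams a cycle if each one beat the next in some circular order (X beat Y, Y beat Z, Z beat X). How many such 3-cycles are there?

Win totals: Vipers 3, Tigers 0, Ravens 1, Wolves 4, Novas 3, Orcas 4.
A team with w wins dominates both others in C(w,2) triples; summing gives 3 + 0 + 0 + 6 + 3 + 6 = 18 transitive triples.
Total triples C(6,3) = 20, so cyclic triples = 20 − 18 = 2.

2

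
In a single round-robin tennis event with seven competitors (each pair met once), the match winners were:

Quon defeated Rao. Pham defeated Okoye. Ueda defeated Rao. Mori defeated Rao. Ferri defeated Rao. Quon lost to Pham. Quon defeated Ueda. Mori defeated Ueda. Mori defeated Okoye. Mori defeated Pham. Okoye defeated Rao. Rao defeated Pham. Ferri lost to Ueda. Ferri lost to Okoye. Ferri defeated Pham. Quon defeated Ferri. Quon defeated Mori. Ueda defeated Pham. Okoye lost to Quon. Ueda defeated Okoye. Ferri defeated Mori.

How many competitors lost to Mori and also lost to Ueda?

Mori beat: Ueda, Rao, Pham, Okoye.
Ueda beat: Rao, Pham, Ferri, Okoye.
Both beat: Rao, Pham, Okoye — 3.

3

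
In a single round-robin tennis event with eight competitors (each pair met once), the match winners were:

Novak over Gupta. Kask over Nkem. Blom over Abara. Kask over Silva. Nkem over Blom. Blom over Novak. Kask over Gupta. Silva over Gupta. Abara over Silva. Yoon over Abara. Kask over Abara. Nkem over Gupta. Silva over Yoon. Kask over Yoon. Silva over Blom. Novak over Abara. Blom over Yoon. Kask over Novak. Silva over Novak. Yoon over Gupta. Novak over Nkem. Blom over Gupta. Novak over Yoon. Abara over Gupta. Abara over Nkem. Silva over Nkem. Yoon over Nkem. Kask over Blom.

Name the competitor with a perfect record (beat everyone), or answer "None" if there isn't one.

Kask

Kask has 7 wins out of 7 opponents — a perfect record.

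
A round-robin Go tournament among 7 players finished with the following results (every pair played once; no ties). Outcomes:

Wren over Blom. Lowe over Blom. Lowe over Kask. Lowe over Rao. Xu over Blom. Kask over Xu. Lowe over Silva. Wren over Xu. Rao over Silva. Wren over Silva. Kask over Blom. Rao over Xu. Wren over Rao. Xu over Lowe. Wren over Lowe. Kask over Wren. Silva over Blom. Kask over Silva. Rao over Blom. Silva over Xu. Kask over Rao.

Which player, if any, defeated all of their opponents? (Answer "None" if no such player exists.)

Highest win total is Wren with 5 (out of 6 possible).
Wren lost to Kask, so no player went undefeated.

None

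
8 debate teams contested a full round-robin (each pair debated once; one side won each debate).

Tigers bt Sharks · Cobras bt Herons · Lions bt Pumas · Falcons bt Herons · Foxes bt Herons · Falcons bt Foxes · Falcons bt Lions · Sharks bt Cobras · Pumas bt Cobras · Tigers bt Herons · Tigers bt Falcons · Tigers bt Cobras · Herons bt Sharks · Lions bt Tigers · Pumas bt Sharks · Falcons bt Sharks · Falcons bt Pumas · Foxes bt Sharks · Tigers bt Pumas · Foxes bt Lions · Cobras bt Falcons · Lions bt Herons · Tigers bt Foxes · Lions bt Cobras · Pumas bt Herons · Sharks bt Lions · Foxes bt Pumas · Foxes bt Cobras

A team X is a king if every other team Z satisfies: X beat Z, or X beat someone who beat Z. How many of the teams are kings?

4

Cobras cannot reach Tigers in two steps.
Sharks cannot reach Foxes in two steps.
Herons cannot reach Foxes, Pumas, Falcons, Tigers in two steps.
Foxes reaches everyone (king).
Pumas cannot reach Foxes, Tigers in two steps.
Falcons reaches everyone (king).
Lions reaches everyone (king).
Tigers reaches everyone (king).
Kings: Foxes, Falcons, Lions, Tigers — 4.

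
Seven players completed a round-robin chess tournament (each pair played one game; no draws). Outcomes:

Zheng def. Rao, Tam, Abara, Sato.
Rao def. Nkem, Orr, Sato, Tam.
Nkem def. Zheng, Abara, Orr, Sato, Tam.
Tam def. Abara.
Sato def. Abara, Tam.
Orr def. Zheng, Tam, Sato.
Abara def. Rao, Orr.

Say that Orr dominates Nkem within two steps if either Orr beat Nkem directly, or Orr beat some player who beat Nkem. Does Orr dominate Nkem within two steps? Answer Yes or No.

No

Orr did not beat Nkem directly.
Orr beat Tam, Zheng, Sato, but each of them lost to Nkem. No two-step path.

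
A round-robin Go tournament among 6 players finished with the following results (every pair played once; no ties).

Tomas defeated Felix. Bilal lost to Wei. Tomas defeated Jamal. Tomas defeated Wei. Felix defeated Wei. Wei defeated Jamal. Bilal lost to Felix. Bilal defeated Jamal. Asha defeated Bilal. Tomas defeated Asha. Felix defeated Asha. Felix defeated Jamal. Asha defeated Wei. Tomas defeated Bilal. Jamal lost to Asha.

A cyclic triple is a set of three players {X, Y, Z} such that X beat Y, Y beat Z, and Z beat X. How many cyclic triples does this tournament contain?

0

Win totals: Asha 3, Tomas 5, Wei 2, Bilal 1, Jamal 0, Felix 4.
A player with w wins dominates both others in C(w,2) triples; summing gives 3 + 10 + 1 + 0 + 0 + 6 = 20 transitive triples.
Total triples C(6,3) = 20, so cyclic triples = 20 − 20 = 0.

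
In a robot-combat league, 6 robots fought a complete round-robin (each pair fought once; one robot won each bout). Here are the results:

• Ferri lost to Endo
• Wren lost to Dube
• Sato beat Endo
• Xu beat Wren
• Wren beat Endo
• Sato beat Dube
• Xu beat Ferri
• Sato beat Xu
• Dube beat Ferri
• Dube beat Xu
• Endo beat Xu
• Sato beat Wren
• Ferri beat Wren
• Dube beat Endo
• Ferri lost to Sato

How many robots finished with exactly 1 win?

2

Win totals: Xu 2, Sato 5, Wren 1, Endo 2, Dube 4, Ferri 1.
Exactly 1: Wren, Ferri — 2 robots.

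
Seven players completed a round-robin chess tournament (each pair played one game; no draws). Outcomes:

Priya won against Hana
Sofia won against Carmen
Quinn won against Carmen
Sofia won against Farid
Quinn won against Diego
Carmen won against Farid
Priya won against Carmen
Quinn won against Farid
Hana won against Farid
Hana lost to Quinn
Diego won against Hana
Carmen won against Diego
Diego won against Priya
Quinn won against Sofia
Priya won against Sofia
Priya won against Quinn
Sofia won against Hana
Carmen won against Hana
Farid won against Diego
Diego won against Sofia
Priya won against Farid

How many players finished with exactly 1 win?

Win totals: Quinn 5, Farid 1, Sofia 3, Carmen 3, Priya 5, Diego 3, Hana 1.
Exactly 1: Farid, Hana — 2 players.

2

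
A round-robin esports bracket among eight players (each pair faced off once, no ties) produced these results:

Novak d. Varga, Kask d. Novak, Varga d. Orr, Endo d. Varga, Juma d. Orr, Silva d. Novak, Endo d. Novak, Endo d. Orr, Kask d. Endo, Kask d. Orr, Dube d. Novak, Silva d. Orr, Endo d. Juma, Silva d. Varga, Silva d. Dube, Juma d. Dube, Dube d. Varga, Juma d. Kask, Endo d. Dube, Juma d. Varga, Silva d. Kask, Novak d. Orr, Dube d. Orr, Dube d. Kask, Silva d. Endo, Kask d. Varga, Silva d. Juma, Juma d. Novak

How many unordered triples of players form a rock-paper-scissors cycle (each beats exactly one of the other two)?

2

Win totals: Endo 5, Silva 7, Kask 4, Varga 1, Dube 4, Novak 2, Orr 0, Juma 5.
A player with w wins dominates both others in C(w,2) triples; summing gives 10 + 21 + 6 + 0 + 6 + 1 + 0 + 10 = 54 transitive triples.
Total triples C(8,3) = 56, so cyclic triples = 56 − 54 = 2.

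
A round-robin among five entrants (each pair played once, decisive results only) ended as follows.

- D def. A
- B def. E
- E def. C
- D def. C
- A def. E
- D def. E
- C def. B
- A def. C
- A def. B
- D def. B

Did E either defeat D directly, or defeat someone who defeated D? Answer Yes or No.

No

E did not beat D directly.
E beat C, but each of them lost to D. No two-step path.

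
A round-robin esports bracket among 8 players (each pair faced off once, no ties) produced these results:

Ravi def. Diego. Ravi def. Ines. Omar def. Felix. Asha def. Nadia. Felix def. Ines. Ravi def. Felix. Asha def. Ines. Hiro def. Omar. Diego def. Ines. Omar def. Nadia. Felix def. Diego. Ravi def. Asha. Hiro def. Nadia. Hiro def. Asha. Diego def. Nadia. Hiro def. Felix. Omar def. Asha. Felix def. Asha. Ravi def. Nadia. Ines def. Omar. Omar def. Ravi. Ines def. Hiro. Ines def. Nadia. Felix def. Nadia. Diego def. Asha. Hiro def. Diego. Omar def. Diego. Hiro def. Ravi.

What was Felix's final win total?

4

Felix's results: beat Nadia, Ines, Asha, Diego; lost to Hiro, Omar, Ravi.
That is 4 wins.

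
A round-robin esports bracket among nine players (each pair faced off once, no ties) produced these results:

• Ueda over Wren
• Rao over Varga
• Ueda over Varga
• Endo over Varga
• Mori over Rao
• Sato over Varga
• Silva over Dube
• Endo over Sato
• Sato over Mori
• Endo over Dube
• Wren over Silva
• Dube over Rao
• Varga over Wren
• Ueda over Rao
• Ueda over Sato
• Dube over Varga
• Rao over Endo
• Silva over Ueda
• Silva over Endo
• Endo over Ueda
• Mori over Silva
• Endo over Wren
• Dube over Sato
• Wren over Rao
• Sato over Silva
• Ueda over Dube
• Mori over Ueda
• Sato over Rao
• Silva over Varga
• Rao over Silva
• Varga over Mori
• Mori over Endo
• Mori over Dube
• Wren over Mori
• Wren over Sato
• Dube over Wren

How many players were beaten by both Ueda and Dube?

4

Ueda beat: Dube, Wren, Sato, Rao, Varga.
Dube beat: Wren, Sato, Rao, Varga.
Both beat: Wren, Sato, Rao, Varga — 4.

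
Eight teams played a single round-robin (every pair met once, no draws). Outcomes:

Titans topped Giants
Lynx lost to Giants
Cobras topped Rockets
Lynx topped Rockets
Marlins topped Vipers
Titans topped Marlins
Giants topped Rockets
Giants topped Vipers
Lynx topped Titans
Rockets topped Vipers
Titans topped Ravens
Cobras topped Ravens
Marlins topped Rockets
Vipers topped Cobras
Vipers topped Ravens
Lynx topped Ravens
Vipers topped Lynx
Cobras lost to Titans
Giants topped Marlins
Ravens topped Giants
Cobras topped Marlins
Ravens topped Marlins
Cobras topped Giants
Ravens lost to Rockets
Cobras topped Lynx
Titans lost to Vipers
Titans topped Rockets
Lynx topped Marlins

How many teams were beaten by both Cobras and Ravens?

Cobras beat: Rockets, Lynx, Giants, Ravens, Marlins.
Ravens beat: Giants, Marlins.
Both beat: Giants, Marlins — 2.

2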